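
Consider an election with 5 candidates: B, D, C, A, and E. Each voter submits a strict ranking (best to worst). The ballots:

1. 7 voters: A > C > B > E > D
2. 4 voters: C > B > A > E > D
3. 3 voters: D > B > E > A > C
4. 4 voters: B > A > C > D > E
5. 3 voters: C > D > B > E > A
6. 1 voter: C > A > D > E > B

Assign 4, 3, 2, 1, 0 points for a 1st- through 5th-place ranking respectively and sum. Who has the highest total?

C

B: 7·2 + 4·3 + 3·3 + 4·4 + 3·2 + 1·0 = 57
D: 7·0 + 4·0 + 3·4 + 4·1 + 3·3 + 1·2 = 27
C: 7·3 + 4·4 + 3·0 + 4·2 + 3·4 + 1·4 = 61
A: 7·4 + 4·2 + 3·1 + 4·3 + 3·0 + 1·3 = 54
E: 7·1 + 4·1 + 3·2 + 4·0 + 3·1 + 1·1 = 21
C has the highest Borda score (61).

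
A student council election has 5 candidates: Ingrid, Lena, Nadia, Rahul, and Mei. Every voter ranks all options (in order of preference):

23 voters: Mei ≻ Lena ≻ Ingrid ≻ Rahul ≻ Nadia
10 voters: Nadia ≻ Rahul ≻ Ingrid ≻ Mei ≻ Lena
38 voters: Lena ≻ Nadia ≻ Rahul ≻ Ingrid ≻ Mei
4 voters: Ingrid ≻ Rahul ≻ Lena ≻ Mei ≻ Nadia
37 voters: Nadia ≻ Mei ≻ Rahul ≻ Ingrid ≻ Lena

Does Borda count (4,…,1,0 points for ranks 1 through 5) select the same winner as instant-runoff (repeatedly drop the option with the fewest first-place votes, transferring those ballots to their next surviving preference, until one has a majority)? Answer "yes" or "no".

Borda — scores: Ingrid 157, Lena 229, Nadia 302, Rahul 215, Mei 217. Winner: Nadia.
Instant-runoff — R1 Ingrid 4, Lena 38, Nadia 47, Rahul 0, Mei 23 (Rahul out); R2 Ingrid 4, Lena 38, Nadia 47, Mei 23 (Ingrid out); R3 Lena 42, Nadia 47, Mei 23 (Mei out); R4 Lena 65, Nadia 47 (Lena winner). Winner: Lena.
The two methods disagree.

no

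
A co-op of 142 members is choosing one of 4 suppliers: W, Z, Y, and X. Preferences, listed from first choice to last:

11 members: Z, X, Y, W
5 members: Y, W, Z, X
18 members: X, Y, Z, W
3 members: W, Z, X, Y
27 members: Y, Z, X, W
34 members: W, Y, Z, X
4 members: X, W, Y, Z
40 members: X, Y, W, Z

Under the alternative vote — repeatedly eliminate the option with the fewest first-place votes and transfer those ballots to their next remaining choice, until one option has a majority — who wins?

X

Round 1: W 37, Z 11, Y 32, X 62. Eliminate Z.
Round 2: W 37, Y 32, X 73. X has a majority.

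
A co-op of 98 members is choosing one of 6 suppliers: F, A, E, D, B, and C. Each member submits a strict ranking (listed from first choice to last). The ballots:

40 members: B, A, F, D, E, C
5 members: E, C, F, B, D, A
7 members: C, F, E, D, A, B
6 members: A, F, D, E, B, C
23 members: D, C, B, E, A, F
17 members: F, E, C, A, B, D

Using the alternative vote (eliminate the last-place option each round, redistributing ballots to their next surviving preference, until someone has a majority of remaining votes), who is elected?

B

Round 1: F 17, A 6, E 5, D 23, B 40, C 7. Eliminate E.
Round 2: F 17, A 6, D 23, B 40, C 12. Eliminate A.
Round 3: F 23, D 23, B 40, C 12. Eliminate C.
Round 4: F 35, D 23, B 40. Eliminate D.
Round 5: F 35, B 63. B has a majority.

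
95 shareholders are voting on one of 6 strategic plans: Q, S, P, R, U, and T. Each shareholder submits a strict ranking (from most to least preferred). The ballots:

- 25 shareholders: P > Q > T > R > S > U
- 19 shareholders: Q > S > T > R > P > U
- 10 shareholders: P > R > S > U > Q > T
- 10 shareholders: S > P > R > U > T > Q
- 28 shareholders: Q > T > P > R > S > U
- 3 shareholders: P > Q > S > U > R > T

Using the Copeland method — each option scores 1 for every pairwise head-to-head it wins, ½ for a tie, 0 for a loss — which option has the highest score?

Q: beats S, R, U, and T; loses to P → score 4.
S: beats U; loses to Q, P, R, and T → score 1.
P: beats Q, S, R, U, and T → score 5.
R: beats S and U; loses to Q, P, and T → score 2.
U: loses to Q, S, P, R, and T → score 0.
T: beats S, R, and U; loses to Q and P → score 3.
P has the best pairwise record.

P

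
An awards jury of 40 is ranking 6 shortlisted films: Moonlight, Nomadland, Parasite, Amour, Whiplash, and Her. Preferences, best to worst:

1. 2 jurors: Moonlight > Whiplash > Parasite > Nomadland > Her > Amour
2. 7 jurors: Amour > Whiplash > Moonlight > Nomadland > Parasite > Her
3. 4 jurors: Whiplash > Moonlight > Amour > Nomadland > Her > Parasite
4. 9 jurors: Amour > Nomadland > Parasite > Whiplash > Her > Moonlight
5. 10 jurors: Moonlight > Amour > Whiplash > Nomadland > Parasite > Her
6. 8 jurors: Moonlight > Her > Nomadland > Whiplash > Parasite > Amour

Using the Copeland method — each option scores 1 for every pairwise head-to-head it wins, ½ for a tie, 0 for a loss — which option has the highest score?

Moonlight: beats Nomadland, Parasite, Amour, and Her; ties Whiplash → score 4.5.
Nomadland: beats Parasite and Her; loses to Moonlight, Amour, and Whiplash → score 2.
Parasite: beats Her; loses to Moonlight, Nomadland, Amour, and Whiplash → score 1.
Amour: beats Nomadland, Parasite, Whiplash, and Her; loses to Moonlight → score 4.
Whiplash: beats Nomadland, Parasite, and Her; ties Moonlight; loses to Amour → score 3.5.
Her: loses to Moonlight, Nomadland, Parasite, Amour, and Whiplash → score 0.
Moonlight has the best pairwise record.

Moonlight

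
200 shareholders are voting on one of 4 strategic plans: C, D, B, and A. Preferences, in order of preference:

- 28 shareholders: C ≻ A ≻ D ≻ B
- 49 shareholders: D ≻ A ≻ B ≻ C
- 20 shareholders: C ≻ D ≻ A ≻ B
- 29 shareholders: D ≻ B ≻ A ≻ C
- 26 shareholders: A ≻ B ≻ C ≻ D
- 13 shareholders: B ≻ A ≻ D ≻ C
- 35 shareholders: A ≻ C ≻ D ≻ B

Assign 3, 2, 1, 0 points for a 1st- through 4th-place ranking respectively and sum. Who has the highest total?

C: 28·3 + 49·0 + 20·3 + 29·0 + 26·1 + 13·0 + 35·2 = 240
D: 28·1 + 49·3 + 20·2 + 29·3 + 26·0 + 13·1 + 35·1 = 350
B: 28·0 + 49·1 + 20·0 + 29·2 + 26·2 + 13·3 + 35·0 = 198
A: 28·2 + 49·2 + 20·1 + 29·1 + 26·3 + 13·2 + 35·3 = 412
A has the highest Borda score (412).

A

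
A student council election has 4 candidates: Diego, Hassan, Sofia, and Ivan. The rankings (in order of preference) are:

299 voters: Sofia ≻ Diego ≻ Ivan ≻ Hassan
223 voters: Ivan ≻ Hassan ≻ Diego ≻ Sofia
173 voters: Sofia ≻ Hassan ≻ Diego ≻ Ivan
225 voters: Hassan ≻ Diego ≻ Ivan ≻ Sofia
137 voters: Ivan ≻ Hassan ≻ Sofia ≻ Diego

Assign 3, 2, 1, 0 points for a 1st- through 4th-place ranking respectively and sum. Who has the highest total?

Diego: 299·2 + 223·1 + 173·1 + 225·2 + 137·0 = 1444
Hassan: 299·0 + 223·2 + 173·2 + 225·3 + 137·2 = 1741
Sofia: 299·3 + 223·0 + 173·3 + 225·0 + 137·1 = 1553
Ivan: 299·1 + 223·3 + 173·0 + 225·1 + 137·3 = 1604
Hassan has the highest Borda score (1741).

Hassan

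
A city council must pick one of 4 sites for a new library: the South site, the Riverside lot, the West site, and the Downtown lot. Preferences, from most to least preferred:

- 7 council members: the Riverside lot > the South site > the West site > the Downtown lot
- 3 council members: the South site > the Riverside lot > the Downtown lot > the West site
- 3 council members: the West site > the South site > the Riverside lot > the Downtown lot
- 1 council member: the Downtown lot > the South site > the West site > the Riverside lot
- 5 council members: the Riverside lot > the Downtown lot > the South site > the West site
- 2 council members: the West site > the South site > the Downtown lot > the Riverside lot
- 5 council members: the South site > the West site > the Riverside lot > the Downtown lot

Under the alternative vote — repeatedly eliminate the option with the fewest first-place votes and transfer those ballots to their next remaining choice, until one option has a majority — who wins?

Round 1: the South site 8, the Riverside lot 12, the West site 5, the Downtown lot 1. Eliminate the Downtown lot.
Round 2: the South site 9, the Riverside lot 12, the West site 5. Eliminate the West site.
Round 3: the South site 14, the Riverside lot 12. The South site has a majority.

the South site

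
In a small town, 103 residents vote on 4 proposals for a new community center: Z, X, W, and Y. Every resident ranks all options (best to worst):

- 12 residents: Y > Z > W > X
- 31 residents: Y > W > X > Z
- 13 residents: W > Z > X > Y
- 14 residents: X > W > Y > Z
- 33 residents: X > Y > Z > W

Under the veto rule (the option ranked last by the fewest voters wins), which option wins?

X

Last-place votes: Z 45, X 12, W 33, Y 13.
X is ranked last by the fewest voters, so X wins.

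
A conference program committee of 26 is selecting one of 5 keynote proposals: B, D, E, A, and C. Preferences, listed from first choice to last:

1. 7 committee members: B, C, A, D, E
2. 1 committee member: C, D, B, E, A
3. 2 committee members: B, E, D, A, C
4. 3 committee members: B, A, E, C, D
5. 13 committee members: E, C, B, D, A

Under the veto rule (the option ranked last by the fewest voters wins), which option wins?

Last-place votes: B 0, D 3, E 7, A 14, C 2.
B is ranked last by the fewest voters, so B wins.

B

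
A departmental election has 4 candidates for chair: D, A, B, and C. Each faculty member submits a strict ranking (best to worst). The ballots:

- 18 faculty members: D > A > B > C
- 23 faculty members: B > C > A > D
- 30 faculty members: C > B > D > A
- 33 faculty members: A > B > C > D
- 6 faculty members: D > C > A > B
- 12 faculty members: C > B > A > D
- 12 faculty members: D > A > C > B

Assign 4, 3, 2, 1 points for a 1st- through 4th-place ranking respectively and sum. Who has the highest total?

D: 18·4 + 23·1 + 30·2 + 33·1 + 6·4 + 12·1 + 12·4 = 272
A: 18·3 + 23·2 + 30·1 + 33·4 + 6·2 + 12·2 + 12·3 = 334
B: 18·2 + 23·4 + 30·3 + 33·3 + 6·1 + 12·3 + 12·1 = 371
C: 18·1 + 23·3 + 30·4 + 33·2 + 6·3 + 12·4 + 12·2 = 363
B has the highest Borda score (371).

B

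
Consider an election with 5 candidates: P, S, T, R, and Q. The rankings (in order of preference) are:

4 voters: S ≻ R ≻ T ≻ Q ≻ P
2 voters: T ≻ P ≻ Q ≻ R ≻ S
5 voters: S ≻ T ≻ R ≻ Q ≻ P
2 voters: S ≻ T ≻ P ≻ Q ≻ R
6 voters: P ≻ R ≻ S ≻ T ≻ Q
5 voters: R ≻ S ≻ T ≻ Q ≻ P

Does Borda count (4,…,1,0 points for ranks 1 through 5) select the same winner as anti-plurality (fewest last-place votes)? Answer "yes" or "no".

no

Borda — scores: P 34, S 71, T 53, R 62, Q 20. Winner: S.
Anti-plurality — last-place votes: P 14, S 2, T 0, R 2, Q 6. Winner: T.
The two methods disagree.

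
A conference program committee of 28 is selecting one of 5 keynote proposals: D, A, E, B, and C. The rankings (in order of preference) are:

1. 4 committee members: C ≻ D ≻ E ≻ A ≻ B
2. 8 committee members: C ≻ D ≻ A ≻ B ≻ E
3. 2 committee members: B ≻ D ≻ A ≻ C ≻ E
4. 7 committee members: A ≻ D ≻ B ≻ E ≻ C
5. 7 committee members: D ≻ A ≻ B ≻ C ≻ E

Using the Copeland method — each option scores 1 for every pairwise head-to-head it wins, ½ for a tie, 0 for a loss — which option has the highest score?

D

D: beats A, E, B, and C → score 4.
A: beats E, B, and C; loses to D → score 3.
E: loses to D, A, B, and C → score 0.
B: beats E and C; loses to D and A → score 2.
C: beats E; loses to D, A, and B → score 1.
D has the best pairwise record.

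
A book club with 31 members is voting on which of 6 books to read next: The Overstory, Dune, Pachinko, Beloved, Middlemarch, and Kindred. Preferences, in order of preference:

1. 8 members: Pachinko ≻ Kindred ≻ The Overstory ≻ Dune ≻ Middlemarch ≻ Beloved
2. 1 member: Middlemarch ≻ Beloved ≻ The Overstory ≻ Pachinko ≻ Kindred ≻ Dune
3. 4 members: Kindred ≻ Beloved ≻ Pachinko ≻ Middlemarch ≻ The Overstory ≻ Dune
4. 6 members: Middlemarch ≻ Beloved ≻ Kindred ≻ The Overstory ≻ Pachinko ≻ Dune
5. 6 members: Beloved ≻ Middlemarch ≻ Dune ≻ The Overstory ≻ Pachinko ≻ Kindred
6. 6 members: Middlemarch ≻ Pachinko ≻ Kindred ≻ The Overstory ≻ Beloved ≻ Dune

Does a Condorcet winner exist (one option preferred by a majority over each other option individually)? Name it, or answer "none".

Middlemarch

Middlemarch vs The Overstory: 23–8 for Middlemarch.
Middlemarch vs Dune: 23–8 for Middlemarch.
Middlemarch vs Pachinko: 19–12 for Middlemarch.
Middlemarch vs Beloved: 21–10 for Middlemarch.
Middlemarch vs Kindred: 19–12 for Middlemarch.
Middlemarch beats every other option head-to-head.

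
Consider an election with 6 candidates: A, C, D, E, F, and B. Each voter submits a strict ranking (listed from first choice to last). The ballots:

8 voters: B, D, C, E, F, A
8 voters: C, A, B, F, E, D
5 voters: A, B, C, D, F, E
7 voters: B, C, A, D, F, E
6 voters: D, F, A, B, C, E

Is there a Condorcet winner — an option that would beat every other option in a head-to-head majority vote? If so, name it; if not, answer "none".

none

Checking pairwise contests:
C beats A 23–11.
B beats C 26–8.
A beats D 20–14.
A beats E 26–8.
A beats F 20–14.
A beats B 19–15.
Every option loses at least one head-to-head, so there is no Condorcet winner.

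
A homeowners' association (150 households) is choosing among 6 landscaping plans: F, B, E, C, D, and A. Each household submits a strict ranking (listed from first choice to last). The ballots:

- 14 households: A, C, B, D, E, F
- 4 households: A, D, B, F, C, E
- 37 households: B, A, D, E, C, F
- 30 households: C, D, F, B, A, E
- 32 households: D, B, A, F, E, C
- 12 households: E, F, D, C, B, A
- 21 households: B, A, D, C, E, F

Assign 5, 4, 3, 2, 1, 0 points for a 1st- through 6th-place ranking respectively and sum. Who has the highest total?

B

F: 14·0 + 4·2 + 37·0 + 30·3 + 32·2 + 12·4 + 21·0 = 210
B: 14·3 + 4·3 + 37·5 + 30·2 + 32·4 + 12·1 + 21·5 = 544
E: 14·1 + 4·0 + 37·2 + 30·0 + 32·1 + 12·5 + 21·1 = 201
C: 14·4 + 4·1 + 37·1 + 30·5 + 32·0 + 12·2 + 21·2 = 313
D: 14·2 + 4·4 + 37·3 + 30·4 + 32·5 + 12·3 + 21·3 = 534
A: 14·5 + 4·5 + 37·4 + 30·1 + 32·3 + 12·0 + 21·4 = 448
B has the highest Borda score (544).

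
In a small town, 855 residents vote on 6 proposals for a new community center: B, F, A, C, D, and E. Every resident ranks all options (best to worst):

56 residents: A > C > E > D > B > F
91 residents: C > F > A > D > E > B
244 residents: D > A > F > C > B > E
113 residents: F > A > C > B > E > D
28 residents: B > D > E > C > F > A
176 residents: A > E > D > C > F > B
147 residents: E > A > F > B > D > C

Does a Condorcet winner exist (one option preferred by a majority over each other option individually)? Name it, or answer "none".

A

A vs B: 827–28 for A.
A vs F: 623–232 for A.
A vs C: 736–119 for A.
A vs D: 583–272 for A.
A vs E: 680–175 for A.
A beats every other option head-to-head.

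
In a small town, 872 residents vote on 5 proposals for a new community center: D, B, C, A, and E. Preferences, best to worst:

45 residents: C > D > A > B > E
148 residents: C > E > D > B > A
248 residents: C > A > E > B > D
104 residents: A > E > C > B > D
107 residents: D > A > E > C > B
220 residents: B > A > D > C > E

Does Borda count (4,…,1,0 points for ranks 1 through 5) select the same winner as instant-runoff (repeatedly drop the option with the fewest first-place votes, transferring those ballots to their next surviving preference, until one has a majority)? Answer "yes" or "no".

Borda — scores: D 1299, B 1425, C 2299, A 2231, E 1466. Winner: C.
Instant-runoff — R1 D 107, B 220, C 441, A 104, E 0 (C winner). Winner: C.
The two methods agree.

yes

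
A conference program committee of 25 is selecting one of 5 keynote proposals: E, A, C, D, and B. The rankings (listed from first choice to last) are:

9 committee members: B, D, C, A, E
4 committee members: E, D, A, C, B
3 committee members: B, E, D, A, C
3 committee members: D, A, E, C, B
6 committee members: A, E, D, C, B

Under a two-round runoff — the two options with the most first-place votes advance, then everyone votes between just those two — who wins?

Round 1 first-place votes: E 4, A 6, C 0, D 3, B 12.
B and A advance.
Runoff: B is preferred to A by 12 voters; A by 13.
A wins the runoff.

A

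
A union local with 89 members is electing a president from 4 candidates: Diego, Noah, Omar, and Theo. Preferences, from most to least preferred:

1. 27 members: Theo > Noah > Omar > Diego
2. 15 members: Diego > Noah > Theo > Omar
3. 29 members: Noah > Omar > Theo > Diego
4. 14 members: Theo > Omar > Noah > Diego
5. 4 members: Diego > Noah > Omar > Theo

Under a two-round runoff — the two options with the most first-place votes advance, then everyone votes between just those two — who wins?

Round 1 first-place votes: Diego 19, Noah 29, Omar 0, Theo 41.
Theo and Noah advance.
Runoff: Theo is preferred to Noah by 41 voters; Noah by 48.
Noah wins the runoff.

Noah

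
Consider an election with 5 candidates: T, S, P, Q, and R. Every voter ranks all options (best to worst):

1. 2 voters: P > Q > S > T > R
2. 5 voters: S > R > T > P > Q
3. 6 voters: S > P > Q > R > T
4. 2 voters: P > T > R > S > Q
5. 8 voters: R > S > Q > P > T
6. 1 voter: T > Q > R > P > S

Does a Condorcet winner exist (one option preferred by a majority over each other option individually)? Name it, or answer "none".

S vs T: 21–3 for S.
S vs P: 19–5 for S.
S vs Q: 21–3 for S.
S vs R: 13–11 for S.
S beats every other option head-to-head.

S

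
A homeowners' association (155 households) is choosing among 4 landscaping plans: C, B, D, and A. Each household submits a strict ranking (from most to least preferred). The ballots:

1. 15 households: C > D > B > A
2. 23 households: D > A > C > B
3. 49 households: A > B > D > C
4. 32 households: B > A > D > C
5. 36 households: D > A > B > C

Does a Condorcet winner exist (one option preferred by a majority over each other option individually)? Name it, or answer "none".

A vs C: 140–15 for A.
A vs B: 108–47 for A.
A vs D: 81–74 for A.
A beats every other option head-to-head.

A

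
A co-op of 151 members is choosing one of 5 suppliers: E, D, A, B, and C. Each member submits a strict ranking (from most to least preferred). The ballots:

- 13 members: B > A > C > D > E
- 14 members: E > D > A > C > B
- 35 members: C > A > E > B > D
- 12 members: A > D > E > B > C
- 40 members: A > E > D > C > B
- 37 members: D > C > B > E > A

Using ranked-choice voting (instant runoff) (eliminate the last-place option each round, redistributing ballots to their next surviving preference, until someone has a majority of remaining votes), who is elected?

A

Round 1: E 14, D 37, A 52, B 13, C 35. Eliminate B.
Round 2: E 14, D 37, A 65, C 35. Eliminate E.
Round 3: D 51, A 65, C 35. Eliminate C.
Round 4: D 51, A 100. A has a majority.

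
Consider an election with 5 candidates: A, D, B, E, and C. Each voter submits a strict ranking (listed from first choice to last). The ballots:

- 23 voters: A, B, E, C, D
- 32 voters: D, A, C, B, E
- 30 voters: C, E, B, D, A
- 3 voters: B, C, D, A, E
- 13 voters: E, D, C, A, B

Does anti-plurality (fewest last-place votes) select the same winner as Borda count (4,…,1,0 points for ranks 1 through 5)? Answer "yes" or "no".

Anti-plurality — last-place votes: A 30, D 23, B 13, E 35, C 0. Winner: C.
Borda — scores: A 204, D 203, B 173, E 188, C 242. Winner: C.
The two methods agree.

yes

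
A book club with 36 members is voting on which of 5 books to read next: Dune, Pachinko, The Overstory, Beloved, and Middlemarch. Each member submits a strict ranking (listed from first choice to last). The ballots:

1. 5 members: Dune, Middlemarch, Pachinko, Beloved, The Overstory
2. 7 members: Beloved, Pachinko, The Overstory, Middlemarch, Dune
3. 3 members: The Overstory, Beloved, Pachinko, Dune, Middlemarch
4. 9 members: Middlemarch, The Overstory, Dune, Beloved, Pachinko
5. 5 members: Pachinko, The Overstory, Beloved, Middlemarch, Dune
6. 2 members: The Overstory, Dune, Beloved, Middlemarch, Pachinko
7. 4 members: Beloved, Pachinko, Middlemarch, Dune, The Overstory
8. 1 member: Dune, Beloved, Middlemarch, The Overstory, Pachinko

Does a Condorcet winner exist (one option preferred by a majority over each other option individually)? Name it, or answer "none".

none

Checking pairwise contests:
Pachinko beats Dune 19–17.
Beloved beats Pachinko 26–10.
Pachinko beats The Overstory 21–15.
The Overstory beats Beloved 19–17.
Pachinko beats Middlemarch 19–17.
Every option loses at least one head-to-head, so there is no Condorcet winner.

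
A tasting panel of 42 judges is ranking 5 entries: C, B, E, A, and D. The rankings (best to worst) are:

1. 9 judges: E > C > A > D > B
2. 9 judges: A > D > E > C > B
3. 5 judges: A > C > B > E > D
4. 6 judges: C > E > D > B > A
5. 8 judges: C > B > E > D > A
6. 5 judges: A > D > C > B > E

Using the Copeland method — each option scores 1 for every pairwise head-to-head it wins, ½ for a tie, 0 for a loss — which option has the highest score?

C

C: beats B, E, A, and D → score 4.
B: loses to C, E, A, and D → score 0.
E: beats B, A, and D; loses to C → score 3.
A: beats B and D; loses to C and E → score 2.
D: beats B; loses to C, E, and A → score 1.
C has the best pairwise record.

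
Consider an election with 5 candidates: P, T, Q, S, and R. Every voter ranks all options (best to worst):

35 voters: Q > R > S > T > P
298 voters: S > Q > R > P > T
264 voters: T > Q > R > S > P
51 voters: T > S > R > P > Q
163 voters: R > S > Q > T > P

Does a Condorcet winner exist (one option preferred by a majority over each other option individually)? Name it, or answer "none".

Checking pairwise contests:
T beats P 513–298.
Q beats T 496–315.
S beats Q 512–299.
R beats S 462–349.
Q beats R 597–214.
Every option loses at least one head-to-head, so there is no Condorcet winner.

none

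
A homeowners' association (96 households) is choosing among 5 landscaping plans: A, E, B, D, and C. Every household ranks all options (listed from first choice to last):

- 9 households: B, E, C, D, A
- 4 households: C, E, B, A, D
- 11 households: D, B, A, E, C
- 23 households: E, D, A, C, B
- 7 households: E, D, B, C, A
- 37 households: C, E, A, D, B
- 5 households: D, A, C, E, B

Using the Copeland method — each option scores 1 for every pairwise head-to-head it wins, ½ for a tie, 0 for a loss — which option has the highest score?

A: beats B; loses to E, D, and C → score 1.
E: beats A, B, D, and C → score 4.
B: loses to A, E, D, and C → score 0.
D: beats A and B; loses to E and C → score 2.
C: beats A, B, and D; loses to E → score 3.
E has the best pairwise record.

E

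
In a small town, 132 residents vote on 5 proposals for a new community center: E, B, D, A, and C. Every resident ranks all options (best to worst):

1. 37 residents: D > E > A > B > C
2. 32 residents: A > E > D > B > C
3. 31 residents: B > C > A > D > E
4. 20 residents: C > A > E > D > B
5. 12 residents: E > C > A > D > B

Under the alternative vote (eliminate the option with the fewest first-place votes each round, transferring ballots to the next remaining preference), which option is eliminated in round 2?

B

Round 1: E 12, B 31, D 37, A 32, C 20. Eliminate E.
Round 2: B 31, D 37, A 32, C 32. Eliminate B.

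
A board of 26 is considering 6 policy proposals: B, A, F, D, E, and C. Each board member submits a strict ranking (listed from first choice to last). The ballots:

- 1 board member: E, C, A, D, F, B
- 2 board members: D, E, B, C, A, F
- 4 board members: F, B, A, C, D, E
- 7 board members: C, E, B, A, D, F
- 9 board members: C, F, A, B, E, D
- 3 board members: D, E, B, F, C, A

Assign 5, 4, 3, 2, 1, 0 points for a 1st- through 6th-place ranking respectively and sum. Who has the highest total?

C

B: 1·0 + 2·3 + 4·4 + 7·3 + 9·2 + 3·3 = 70
A: 1·3 + 2·1 + 4·3 + 7·2 + 9·3 + 3·0 = 58
F: 1·1 + 2·0 + 4·5 + 7·0 + 9·4 + 3·2 = 63
D: 1·2 + 2·5 + 4·1 + 7·1 + 9·0 + 3·5 = 38
E: 1·5 + 2·4 + 4·0 + 7·4 + 9·1 + 3·4 = 62
C: 1·4 + 2·2 + 4·2 + 7·5 + 9·5 + 3·1 = 99
C has the highest Borda score (99).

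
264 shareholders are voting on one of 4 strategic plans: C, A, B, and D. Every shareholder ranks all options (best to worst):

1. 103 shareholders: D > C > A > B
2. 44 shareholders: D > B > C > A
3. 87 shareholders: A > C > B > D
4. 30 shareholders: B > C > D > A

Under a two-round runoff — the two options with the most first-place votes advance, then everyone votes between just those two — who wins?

Round 1 first-place votes: C 0, A 87, B 30, D 147.
D and A advance.
Runoff: D is preferred to A by 177 voters; A by 87.
D wins the runoff.

D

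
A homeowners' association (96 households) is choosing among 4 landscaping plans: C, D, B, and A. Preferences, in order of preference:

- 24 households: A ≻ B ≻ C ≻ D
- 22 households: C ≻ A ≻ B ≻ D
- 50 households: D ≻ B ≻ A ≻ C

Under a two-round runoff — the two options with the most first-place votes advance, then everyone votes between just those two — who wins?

Round 1 first-place votes: C 22, D 50, B 0, A 24.
D and A advance.
Runoff: D is preferred to A by 50 voters; A by 46.
D wins the runoff.

D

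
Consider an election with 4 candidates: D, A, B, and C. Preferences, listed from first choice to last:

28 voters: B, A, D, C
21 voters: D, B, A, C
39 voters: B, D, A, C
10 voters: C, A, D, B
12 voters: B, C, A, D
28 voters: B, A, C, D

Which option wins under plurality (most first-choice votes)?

First-place votes: D 21, A 0, B 107, C 10.
B has the most first-place votes.

B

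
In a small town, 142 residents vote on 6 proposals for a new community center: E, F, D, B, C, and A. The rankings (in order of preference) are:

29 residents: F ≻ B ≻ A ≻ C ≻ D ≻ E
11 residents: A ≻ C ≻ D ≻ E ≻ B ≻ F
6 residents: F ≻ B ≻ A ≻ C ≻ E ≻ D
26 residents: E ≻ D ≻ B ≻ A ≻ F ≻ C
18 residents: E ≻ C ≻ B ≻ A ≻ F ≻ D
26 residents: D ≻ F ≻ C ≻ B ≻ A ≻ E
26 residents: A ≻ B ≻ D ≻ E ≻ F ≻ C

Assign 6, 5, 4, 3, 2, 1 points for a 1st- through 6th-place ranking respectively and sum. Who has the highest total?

E: 29·1 + 11·3 + 6·2 + 26·6 + 18·6 + 26·1 + 26·3 = 442
F: 29·6 + 11·1 + 6·6 + 26·2 + 18·2 + 26·5 + 26·2 = 491
D: 29·2 + 11·4 + 6·1 + 26·5 + 18·1 + 26·6 + 26·4 = 516
B: 29·5 + 11·2 + 6·5 + 26·4 + 18·4 + 26·3 + 26·5 = 581
C: 29·3 + 11·5 + 6·3 + 26·1 + 18·5 + 26·4 + 26·1 = 406
A: 29·4 + 11·6 + 6·4 + 26·3 + 18·3 + 26·2 + 26·6 = 546
B has the highest Borda score (581).

B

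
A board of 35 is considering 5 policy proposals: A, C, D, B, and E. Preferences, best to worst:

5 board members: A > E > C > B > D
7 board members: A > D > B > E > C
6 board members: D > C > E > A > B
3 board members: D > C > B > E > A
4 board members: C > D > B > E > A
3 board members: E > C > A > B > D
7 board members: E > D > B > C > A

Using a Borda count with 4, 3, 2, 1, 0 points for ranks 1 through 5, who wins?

A: 5·4 + 7·4 + 6·1 + 3·0 + 4·0 + 3·2 + 7·0 = 60
C: 5·2 + 7·0 + 6·3 + 3·3 + 4·4 + 3·3 + 7·1 = 69
D: 5·0 + 7·3 + 6·4 + 3·4 + 4·3 + 3·0 + 7·3 = 90
B: 5·1 + 7·2 + 6·0 + 3·2 + 4·2 + 3·1 + 7·2 = 50
E: 5·3 + 7·1 + 6·2 + 3·1 + 4·1 + 3·4 + 7·4 = 81
D has the highest Borda score (90).

D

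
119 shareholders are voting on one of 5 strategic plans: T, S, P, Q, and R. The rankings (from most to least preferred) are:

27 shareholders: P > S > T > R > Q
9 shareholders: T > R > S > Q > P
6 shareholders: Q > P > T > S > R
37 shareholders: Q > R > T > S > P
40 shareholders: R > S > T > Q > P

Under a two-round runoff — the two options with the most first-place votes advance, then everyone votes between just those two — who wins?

Round 1 first-place votes: T 9, S 0, P 27, Q 43, R 40.
Q and R advance.
Runoff: Q is preferred to R by 43 voters; R by 76.
R wins the runoff.

R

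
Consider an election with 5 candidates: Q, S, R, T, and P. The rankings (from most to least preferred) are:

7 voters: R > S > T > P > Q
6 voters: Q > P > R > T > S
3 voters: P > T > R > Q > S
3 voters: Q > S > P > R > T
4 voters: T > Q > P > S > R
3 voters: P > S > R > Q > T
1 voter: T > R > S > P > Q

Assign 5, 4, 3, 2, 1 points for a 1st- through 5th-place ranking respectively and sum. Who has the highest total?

Q: 7·1 + 6·5 + 3·2 + 3·5 + 4·4 + 3·2 + 1·1 = 81
S: 7·4 + 6·1 + 3·1 + 3·4 + 4·2 + 3·4 + 1·3 = 72
R: 7·5 + 6·3 + 3·3 + 3·2 + 4·1 + 3·3 + 1·4 = 85
T: 7·3 + 6·2 + 3·4 + 3·1 + 4·5 + 3·1 + 1·5 = 76
P: 7·2 + 6·4 + 3·5 + 3·3 + 4·3 + 3·5 + 1·2 = 91
P has the highest Borda score (91).

P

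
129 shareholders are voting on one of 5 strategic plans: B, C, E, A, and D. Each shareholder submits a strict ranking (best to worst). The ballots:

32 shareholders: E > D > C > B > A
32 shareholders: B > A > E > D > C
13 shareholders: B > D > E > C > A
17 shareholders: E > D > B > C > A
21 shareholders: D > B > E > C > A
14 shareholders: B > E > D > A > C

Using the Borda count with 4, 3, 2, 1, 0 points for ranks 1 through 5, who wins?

E

B: 32·1 + 32·4 + 13·4 + 17·2 + 21·3 + 14·4 = 365
C: 32·2 + 32·0 + 13·1 + 17·1 + 21·1 + 14·0 = 115
E: 32·4 + 32·2 + 13·2 + 17·4 + 21·2 + 14·3 = 370
A: 32·0 + 32·3 + 13·0 + 17·0 + 21·0 + 14·1 = 110
D: 32·3 + 32·1 + 13·3 + 17·3 + 21·4 + 14·2 = 330
E has the highest Borda score (370).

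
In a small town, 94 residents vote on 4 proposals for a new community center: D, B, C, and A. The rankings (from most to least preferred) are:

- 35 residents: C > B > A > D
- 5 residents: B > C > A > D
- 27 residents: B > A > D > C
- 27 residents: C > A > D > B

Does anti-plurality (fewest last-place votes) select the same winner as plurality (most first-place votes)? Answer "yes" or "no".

Anti-plurality — last-place votes: D 40, B 27, C 27, A 0. Winner: A.
Plurality — first-place votes: D 0, B 32, C 62, A 0. Winner: C.
The two methods disagree.

no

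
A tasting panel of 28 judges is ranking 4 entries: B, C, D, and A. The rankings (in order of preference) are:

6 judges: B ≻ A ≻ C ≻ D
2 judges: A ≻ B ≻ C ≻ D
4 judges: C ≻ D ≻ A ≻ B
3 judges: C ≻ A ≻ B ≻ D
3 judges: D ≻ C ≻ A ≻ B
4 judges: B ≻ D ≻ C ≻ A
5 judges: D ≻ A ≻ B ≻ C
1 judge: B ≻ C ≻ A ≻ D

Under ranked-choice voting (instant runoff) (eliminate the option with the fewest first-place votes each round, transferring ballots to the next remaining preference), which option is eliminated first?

A

Round 1: B 11, C 7, D 8, A 2. Eliminate A.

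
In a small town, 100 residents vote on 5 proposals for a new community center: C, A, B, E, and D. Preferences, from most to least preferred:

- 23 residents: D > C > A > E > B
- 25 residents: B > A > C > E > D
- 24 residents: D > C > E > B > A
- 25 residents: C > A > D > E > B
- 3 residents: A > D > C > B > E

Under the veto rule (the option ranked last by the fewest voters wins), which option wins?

C

Last-place votes: C 0, A 24, B 48, E 3, D 25.
C is ranked last by the fewest voters, so C wins.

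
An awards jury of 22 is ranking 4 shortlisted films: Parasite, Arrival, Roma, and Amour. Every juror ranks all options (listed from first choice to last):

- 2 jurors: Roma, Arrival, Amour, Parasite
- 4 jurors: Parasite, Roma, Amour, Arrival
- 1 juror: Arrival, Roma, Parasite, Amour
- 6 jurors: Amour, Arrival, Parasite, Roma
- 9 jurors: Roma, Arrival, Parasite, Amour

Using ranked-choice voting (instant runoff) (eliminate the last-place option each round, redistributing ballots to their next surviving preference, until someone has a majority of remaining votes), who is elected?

Roma

Round 1: Parasite 4, Arrival 1, Roma 11, Amour 6. Eliminate Arrival.
Round 2: Parasite 4, Roma 12, Amour 6. Roma has a majority.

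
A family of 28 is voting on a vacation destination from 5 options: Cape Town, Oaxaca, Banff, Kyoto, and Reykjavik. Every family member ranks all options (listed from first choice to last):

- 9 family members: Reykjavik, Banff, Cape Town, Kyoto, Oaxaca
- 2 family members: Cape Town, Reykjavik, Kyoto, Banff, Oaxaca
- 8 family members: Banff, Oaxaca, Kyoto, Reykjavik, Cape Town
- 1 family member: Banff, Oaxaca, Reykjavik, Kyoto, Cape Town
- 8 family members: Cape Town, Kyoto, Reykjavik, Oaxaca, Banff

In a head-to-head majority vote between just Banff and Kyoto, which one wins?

Banff

Voters preferring Banff to Kyoto: 18; preferring Kyoto to Banff: 10.
Banff wins the head-to-head.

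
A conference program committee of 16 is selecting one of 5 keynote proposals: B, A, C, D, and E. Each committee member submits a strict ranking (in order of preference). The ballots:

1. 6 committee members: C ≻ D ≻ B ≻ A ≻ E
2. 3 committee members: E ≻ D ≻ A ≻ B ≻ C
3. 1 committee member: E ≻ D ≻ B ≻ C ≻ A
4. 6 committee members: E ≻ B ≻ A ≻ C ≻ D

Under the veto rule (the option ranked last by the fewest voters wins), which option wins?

Last-place votes: B 0, A 1, C 3, D 6, E 6.
B is ranked last by the fewest voters, so B wins.

B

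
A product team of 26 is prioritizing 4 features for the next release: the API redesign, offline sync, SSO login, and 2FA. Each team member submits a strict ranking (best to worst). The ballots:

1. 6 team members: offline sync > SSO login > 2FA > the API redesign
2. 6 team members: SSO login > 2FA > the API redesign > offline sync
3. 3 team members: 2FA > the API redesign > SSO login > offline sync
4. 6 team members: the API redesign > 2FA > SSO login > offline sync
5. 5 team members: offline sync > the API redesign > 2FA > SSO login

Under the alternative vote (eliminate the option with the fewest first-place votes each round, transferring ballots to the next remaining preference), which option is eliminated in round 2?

SSO login

Round 1: the API redesign 6, offline sync 11, SSO login 6, 2FA 3. Eliminate 2FA.
Round 2: the API redesign 9, offline sync 11, SSO login 6. Eliminate SSO login.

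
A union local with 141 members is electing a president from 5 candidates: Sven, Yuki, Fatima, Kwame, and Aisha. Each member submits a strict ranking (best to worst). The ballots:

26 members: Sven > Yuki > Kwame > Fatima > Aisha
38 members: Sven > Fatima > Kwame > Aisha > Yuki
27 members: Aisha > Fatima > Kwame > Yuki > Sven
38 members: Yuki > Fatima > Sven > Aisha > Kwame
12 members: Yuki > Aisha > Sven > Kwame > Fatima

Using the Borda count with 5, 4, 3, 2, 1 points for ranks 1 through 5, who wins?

Sven: 26·5 + 38·5 + 27·1 + 38·3 + 12·3 = 497
Yuki: 26·4 + 38·1 + 27·2 + 38·5 + 12·5 = 446
Fatima: 26·2 + 38·4 + 27·4 + 38·4 + 12·1 = 476
Kwame: 26·3 + 38·3 + 27·3 + 38·1 + 12·2 = 335
Aisha: 26·1 + 38·2 + 27·5 + 38·2 + 12·4 = 361
Sven has the highest Borda score (497).

Sven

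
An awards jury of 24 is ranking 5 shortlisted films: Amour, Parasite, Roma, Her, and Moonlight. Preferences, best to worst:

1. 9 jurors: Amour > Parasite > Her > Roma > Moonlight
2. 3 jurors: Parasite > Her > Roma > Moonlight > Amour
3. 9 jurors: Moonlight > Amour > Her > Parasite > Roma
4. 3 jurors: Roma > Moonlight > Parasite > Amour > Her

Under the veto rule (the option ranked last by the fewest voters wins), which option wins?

Parasite

Last-place votes: Amour 3, Parasite 0, Roma 9, Her 3, Moonlight 9.
Parasite is ranked last by the fewest voters, so Parasite wins.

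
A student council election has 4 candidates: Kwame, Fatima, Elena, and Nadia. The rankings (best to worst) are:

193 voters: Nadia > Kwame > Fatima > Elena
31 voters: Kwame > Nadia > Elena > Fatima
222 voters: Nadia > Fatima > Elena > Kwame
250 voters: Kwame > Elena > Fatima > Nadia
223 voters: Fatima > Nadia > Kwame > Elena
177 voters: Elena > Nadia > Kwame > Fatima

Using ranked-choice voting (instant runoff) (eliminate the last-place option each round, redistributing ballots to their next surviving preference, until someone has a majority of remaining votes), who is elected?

Round 1: Kwame 281, Fatima 223, Elena 177, Nadia 415. Eliminate Elena.
Round 2: Kwame 281, Fatima 223, Nadia 592. Nadia has a majority.

Nadia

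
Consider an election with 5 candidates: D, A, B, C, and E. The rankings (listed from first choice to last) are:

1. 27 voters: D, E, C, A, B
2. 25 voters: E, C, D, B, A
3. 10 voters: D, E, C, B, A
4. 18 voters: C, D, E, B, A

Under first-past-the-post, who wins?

First-place votes: D 37, A 0, B 0, C 18, E 25.
D has the most first-place votes.

D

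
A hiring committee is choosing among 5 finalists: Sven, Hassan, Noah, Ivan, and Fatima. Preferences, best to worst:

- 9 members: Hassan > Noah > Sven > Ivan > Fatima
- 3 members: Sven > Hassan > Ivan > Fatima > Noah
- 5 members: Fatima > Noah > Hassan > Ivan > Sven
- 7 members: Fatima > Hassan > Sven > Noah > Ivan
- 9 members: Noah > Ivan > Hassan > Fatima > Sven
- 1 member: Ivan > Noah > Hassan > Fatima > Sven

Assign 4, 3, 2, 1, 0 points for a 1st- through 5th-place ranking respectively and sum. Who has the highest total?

Hassan

Sven: 9·2 + 3·4 + 5·0 + 7·2 + 9·0 + 1·0 = 44
Hassan: 9·4 + 3·3 + 5·2 + 7·3 + 9·2 + 1·2 = 96
Noah: 9·3 + 3·0 + 5·3 + 7·1 + 9·4 + 1·3 = 88
Ivan: 9·1 + 3·2 + 5·1 + 7·0 + 9·3 + 1·4 = 51
Fatima: 9·0 + 3·1 + 5·4 + 7·4 + 9·1 + 1·1 = 61
Hassan has the highest Borda score (96).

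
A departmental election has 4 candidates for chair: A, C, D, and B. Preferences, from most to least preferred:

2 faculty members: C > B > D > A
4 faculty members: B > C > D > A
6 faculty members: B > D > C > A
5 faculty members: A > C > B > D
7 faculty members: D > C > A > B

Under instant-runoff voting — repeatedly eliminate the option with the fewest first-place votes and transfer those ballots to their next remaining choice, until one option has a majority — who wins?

Round 1: A 5, C 2, D 7, B 10. Eliminate C.
Round 2: A 5, D 7, B 12. Eliminate A.
Round 3: D 7, B 17. B has a majority.

B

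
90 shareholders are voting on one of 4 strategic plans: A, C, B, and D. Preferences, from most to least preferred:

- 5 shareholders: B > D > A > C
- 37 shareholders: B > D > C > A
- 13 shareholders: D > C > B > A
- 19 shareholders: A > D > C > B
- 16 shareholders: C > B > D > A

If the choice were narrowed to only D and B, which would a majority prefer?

Voters preferring D to B: 32; preferring B to D: 58.
B wins the head-to-head.

B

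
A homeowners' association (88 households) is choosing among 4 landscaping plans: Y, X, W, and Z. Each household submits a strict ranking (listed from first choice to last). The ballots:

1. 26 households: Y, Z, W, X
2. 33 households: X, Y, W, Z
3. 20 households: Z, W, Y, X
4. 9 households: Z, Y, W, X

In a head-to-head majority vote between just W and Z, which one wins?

Z

Voters preferring W to Z: 33; preferring Z to W: 55.
Z wins the head-to-head.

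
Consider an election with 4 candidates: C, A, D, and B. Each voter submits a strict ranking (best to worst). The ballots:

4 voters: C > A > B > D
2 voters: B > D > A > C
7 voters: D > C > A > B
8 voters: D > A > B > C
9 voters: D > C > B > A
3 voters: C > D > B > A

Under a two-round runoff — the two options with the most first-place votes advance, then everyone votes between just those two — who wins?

D

Round 1 first-place votes: C 7, A 0, D 24, B 2.
D and C advance.
Runoff: D is preferred to C by 26 voters; C by 7.
D wins the runoff.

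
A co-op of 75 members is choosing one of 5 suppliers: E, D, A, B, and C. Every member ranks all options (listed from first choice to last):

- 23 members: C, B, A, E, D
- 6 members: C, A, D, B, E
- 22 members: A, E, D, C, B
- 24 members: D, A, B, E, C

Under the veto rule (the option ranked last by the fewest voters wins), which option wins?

A

Last-place votes: E 6, D 23, A 0, B 22, C 24.
A is ranked last by the fewest voters, so A wins.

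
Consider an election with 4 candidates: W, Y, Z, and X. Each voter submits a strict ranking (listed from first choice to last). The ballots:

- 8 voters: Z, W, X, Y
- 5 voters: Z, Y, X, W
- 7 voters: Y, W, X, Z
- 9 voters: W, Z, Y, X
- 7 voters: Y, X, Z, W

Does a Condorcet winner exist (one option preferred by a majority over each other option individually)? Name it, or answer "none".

Z vs W: 20–16 for Z.
Z vs Y: 22–14 for Z.
Z vs X: 22–14 for Z.
Z beats every other option head-to-head.

Z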